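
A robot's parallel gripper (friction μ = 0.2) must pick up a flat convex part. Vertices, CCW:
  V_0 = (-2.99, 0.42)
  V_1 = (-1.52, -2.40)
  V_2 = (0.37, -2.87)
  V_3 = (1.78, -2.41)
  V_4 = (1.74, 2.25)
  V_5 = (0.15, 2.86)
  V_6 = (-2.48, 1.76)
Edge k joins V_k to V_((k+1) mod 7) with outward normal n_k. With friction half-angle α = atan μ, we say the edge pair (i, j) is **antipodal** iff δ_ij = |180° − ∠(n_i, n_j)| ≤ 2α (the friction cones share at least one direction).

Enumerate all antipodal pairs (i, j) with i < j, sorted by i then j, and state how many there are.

α = atan 0.2 = 11.31°;  2α = 22.62°
n_0 = (-0.8868, -0.4622)
n_1 = (-0.2413, -0.9704)
n_2 = (+0.3102, -0.9507)
n_3 = (+1.0000, +0.0086)
n_4 = (+0.3582, +0.9336)
n_5 = (-0.3859, +0.9226)
n_6 = (-0.9346, +0.3557)
  (0,1): δ = 131.50°  ·
  (0,2): δ = 99.46°  ·
  (0,3): δ = 27.04°  ·
  (0,4): δ = 41.48°  ·
  (0,5): δ = 85.17°  ·
  (0,6): δ = 131.63°  ·
  (1,2): δ = 147.97°  ·
  (1,3): δ = 75.54°  ·
  (1,4): δ = 7.02°  ✓
  (1,5): δ = 36.66°  ·
  (1,6): δ = 83.13°  ·
  (2,3): δ = 107.58°  ·
  (2,4): δ = 39.06°  ·
  (2,5): δ = 4.63°  ✓
  (2,6): δ = 51.09°  ·
  (3,4): δ = 111.48°  ·
  (3,5): δ = 67.79°  ·
  (3,6): δ = 21.33°  ✓
  (4,5): δ = 136.31°  ·
  (4,6): δ = 89.85°  ·
  (5,6): δ = 133.53°  ·
antipodal pairs: 3

count = 3; pairs: (1,4), (2,5), (3,6)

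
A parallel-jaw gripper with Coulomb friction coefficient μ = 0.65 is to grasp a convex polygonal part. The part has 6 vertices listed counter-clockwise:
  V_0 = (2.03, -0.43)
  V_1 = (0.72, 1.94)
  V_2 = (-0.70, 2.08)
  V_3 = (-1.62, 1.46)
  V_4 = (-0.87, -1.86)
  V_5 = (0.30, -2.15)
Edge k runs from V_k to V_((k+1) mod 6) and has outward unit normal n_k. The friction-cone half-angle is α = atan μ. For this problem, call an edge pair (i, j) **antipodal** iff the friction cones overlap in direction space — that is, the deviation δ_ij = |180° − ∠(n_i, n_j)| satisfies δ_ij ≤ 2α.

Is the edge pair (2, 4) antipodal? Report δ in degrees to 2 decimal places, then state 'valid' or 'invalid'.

α = atan 0.65 = 33.02°;  2α = 66.05°
edge 2: e_2 = (-0.92, -0.62);  n_2 = (-0.5589, +0.8293)
edge 4: e_4 = (+1.17, -0.29);  n_4 = (-0.2406, -0.9706)
∠(n_2, n_4) = 132.10°
δ = |180° − 132.10°| = 47.90°
47.90° ≤ 2α = 66.05°  →  valid

δ = 47.90°, valid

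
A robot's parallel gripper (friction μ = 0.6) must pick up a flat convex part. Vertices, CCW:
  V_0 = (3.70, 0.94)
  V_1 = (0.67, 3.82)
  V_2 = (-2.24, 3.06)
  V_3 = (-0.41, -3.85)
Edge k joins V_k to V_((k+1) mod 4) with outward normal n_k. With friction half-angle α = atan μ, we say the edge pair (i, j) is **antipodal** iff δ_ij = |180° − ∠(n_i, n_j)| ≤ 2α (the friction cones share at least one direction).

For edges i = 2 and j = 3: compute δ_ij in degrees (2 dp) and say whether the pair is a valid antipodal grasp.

α = atan 0.6 = 30.96°;  2α = 61.93°
edge 2: e_2 = (+1.83, -6.91);  n_2 = (-0.9667, -0.2560)
edge 3: e_3 = (+4.11, +4.79);  n_3 = (+0.7589, -0.6512)
∠(n_2, n_3) = 124.54°
δ = |180° − 124.54°| = 55.46°
55.46° ≤ 2α = 61.93°  →  valid

δ = 55.46°, valid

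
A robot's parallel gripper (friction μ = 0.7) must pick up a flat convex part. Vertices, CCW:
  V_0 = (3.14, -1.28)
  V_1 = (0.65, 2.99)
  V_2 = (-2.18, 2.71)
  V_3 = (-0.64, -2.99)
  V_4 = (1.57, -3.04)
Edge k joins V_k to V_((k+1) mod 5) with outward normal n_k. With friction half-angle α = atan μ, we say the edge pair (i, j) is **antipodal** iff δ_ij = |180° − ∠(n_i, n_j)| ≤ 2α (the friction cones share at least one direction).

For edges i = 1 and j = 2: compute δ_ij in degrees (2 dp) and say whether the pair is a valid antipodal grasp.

δ = 80.53°, invalid

α = atan 0.7 = 34.99°;  2α = 69.98°
edge 1: e_1 = (-2.83, -0.28);  n_1 = (-0.0985, +0.9951)
edge 2: e_2 = (+1.54, -5.70);  n_2 = (-0.9654, -0.2608)
∠(n_1, n_2) = 99.47°
δ = |180° − 99.47°| = 80.53°
80.53° > 2α = 69.98°  →  invalid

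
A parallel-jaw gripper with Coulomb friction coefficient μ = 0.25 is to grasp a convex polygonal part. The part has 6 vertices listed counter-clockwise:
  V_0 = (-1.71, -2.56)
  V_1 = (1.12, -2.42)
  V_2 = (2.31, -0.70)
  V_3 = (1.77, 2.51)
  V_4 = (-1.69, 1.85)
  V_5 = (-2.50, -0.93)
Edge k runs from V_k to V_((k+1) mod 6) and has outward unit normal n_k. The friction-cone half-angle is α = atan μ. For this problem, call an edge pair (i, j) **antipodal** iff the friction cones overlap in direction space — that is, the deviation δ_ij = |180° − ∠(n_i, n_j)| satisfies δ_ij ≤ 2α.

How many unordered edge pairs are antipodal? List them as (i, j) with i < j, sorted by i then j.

α = atan 0.25 = 14.04°;  2α = 28.07°
n_0 = (+0.0494, -0.9988)
n_1 = (+0.8224, -0.5690)
n_2 = (+0.9861, +0.1659)
n_3 = (-0.1874, +0.9823)
n_4 = (-0.9601, +0.2797)
n_5 = (-0.8999, -0.4361)
  (0,1): δ = 127.51°  ·
  (0,2): δ = 83.28°  ·
  (0,3): δ = 7.97°  ✓
  (0,4): δ = 70.92°  ·
  (0,5): δ = 113.03°  ·
  (1,2): δ = 135.77°  ·
  (1,3): δ = 44.52°  ·
  (1,4): δ = 18.43°  ✓
  (1,5): δ = 60.54°  ·
  (2,3): δ = 88.75°  ·
  (2,4): δ = 25.79°  ✓
  (2,5): δ = 16.31°  ✓
  (3,4): δ = 117.04°  ·
  (3,5): δ = 74.94°  ·
  (4,5): δ = 137.90°  ·
antipodal pairs: 4

count = 4; pairs: (0,3), (1,4), (2,4), (2,5)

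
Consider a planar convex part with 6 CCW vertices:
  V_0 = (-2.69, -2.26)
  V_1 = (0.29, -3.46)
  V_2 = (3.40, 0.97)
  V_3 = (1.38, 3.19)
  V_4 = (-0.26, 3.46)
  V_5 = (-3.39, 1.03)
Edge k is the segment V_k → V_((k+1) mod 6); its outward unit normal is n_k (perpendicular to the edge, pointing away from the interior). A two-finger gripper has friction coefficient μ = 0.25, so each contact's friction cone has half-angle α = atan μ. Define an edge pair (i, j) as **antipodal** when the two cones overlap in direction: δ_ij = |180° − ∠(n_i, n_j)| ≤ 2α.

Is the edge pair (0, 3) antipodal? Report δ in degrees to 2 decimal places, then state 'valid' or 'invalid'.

δ = 12.58°, valid

α = atan 0.25 = 14.04°;  2α = 28.07°
edge 0: e_0 = (+2.98, -1.20);  n_0 = (-0.3735, -0.9276)
edge 3: e_3 = (-1.64, +0.27);  n_3 = (+0.1624, +0.9867)
∠(n_0, n_3) = 167.42°
δ = |180° − 167.42°| = 12.58°
12.58° ≤ 2α = 28.07°  →  valid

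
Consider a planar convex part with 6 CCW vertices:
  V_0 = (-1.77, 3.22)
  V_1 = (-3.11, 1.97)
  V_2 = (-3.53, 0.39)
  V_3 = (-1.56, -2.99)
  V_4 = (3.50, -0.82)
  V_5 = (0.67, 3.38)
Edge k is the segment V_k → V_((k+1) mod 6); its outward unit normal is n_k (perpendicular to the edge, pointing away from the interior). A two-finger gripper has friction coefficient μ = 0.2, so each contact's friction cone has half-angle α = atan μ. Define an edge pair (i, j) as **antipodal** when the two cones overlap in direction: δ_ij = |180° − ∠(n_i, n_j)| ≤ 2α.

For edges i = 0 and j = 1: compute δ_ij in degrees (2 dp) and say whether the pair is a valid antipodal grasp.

α = atan 0.2 = 11.31°;  2α = 22.62°
edge 0: e_0 = (-1.34, -1.25);  n_0 = (-0.6821, +0.7312)
edge 1: e_1 = (-0.42, -1.58);  n_1 = (-0.9664, +0.2569)
∠(n_0, n_1) = 32.10°
δ = |180° − 32.10°| = 147.90°
147.90° > 2α = 22.62°  →  invalid

δ = 147.90°, invalid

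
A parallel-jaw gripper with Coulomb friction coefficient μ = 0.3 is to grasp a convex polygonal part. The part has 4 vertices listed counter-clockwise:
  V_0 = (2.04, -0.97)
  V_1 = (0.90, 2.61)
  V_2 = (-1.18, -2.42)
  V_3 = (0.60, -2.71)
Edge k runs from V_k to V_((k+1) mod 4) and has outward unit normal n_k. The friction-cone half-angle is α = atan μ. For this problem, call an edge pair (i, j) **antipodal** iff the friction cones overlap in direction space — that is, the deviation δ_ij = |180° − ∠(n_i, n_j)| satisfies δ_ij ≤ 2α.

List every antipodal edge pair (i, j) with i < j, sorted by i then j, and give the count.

count = 1; pairs: (1,3)

α = atan 0.3 = 16.70°;  2α = 33.40°
n_0 = (+0.9529, +0.3034)
n_1 = (-0.9241, +0.3821)
n_2 = (-0.1608, -0.9870)
n_3 = (+0.7704, -0.6376)
  (0,1): δ = 40.13°  ·
  (0,2): δ = 63.08°  ·
  (0,3): δ = 122.73°  ·
  (1,2): δ = 76.79°  ·
  (1,3): δ = 17.14°  ✓
  (2,3): δ = 120.36°  ·
antipodal pairs: 1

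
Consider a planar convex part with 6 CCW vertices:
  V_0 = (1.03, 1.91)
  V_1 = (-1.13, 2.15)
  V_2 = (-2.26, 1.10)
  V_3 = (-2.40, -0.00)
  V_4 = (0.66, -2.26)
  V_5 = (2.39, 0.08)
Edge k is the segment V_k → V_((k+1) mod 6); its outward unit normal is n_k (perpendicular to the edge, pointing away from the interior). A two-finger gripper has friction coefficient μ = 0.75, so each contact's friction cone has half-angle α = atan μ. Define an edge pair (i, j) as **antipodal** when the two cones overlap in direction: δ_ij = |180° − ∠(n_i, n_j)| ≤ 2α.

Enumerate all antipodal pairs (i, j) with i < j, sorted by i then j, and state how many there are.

α = atan 0.75 = 36.87°;  2α = 73.74°
n_0 = (+0.1104, +0.9939)
n_1 = (-0.6807, +0.7326)
n_2 = (-0.9920, +0.1263)
n_3 = (-0.5941, -0.8044)
n_4 = (+0.8041, -0.5945)
n_5 = (+0.8026, +0.5965)
  (0,1): δ = 130.76°  ·
  (0,2): δ = 90.91°  ·
  (0,3): δ = 30.11°  ✓
  (0,4): δ = 59.86°  ✓
  (0,5): δ = 132.96°  ·
  (1,2): δ = 140.15°  ·
  (1,3): δ = 79.35°  ·
  (1,4): δ = 10.63°  ✓
  (1,5): δ = 83.72°  ·
  (2,3): δ = 119.19°  ·
  (2,4): δ = 29.22°  ✓
  (2,5): δ = 43.87°  ✓
  (3,4): δ = 90.03°  ·
  (3,5): δ = 16.93°  ✓
  (4,5): δ = 106.91°  ·
antipodal pairs: 6

count = 6; pairs: (0,3), (0,4), (1,4), (2,4), (2,5), (3,5)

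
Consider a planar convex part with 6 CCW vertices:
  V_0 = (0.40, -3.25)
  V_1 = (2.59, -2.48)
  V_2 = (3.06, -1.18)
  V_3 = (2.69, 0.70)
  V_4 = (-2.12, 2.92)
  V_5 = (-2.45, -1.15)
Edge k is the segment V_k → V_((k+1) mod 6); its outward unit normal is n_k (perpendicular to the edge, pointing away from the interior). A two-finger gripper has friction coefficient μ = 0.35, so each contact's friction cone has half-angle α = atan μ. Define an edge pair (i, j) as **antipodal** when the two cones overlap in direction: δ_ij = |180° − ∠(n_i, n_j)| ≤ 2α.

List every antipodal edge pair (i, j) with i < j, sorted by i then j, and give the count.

α = atan 0.35 = 19.29°;  2α = 38.58°
n_0 = (+0.3317, -0.9434)
n_1 = (+0.9404, -0.3400)
n_2 = (+0.9812, +0.1931)
n_3 = (+0.4191, +0.9080)
n_4 = (-0.9967, +0.0808)
n_5 = (-0.5932, -0.8051)
  (0,1): δ = 129.25°  ·
  (0,2): δ = 98.24°  ·
  (0,3): δ = 44.15°  ·
  (0,4): δ = 65.99°  ·
  (0,5): δ = 124.24°  ·
  (1,2): δ = 148.99°  ·
  (1,3): δ = 94.90°  ·
  (1,4): δ = 15.24°  ✓
  (1,5): δ = 73.49°  ·
  (2,3): δ = 125.91°  ·
  (2,4): δ = 15.77°  ✓
  (2,5): δ = 42.48°  ·
  (3,4): δ = 69.86°  ·
  (3,5): δ = 11.61°  ✓
  (4,5): δ = 121.75°  ·
antipodal pairs: 3

count = 3; pairs: (1,4), (2,4), (3,5)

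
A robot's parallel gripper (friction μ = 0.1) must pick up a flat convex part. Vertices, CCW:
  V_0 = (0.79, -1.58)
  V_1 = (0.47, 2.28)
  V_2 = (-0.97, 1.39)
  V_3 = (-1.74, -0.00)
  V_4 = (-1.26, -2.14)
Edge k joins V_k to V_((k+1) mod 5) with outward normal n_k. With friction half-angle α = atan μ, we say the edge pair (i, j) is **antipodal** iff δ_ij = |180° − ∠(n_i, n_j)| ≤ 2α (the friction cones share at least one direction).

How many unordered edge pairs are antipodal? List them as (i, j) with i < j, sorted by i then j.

count = 1; pairs: (0,3)

α = atan 0.1 = 5.71°;  2α = 11.42°
n_0 = (+0.9966, +0.0826)
n_1 = (-0.5257, +0.8506)
n_2 = (-0.8748, +0.4846)
n_3 = (-0.9758, -0.2189)
n_4 = (+0.2635, -0.9647)
  (0,1): δ = 63.02°  ·
  (0,2): δ = 33.72°  ·
  (0,3): δ = 7.90°  ✓
  (0,4): δ = 100.54°  ·
  (1,2): δ = 150.70°  ·
  (1,3): δ = 109.08°  ·
  (1,4): δ = 16.44°  ·
  (2,3): δ = 138.37°  ·
  (2,4): δ = 45.74°  ·
  (3,4): δ = 87.36°  ·
antipodal pairs: 1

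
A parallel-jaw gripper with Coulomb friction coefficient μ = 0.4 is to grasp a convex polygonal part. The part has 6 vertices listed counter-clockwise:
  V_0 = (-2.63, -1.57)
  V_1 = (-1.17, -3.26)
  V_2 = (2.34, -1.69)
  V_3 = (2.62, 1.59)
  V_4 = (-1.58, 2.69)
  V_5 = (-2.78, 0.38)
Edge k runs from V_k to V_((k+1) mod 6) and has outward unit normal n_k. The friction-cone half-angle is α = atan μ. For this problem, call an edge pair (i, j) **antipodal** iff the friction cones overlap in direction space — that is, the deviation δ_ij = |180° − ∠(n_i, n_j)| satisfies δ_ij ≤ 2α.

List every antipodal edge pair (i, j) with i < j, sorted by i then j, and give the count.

count = 5; pairs: (0,3), (1,3), (1,4), (2,4), (2,5)

α = atan 0.4 = 21.80°;  2α = 43.60°
n_0 = (-0.7567, -0.6537)
n_1 = (+0.4083, -0.9128)
n_2 = (+0.9964, -0.0851)
n_3 = (+0.2534, +0.9674)
n_4 = (-0.8874, +0.4610)
n_5 = (-0.9971, -0.0767)
  (0,1): δ = 106.73°  ·
  (0,2): δ = 45.70°  ·
  (0,3): δ = 34.50°  ✓
  (0,4): δ = 111.73°  ·
  (0,5): δ = 143.57°  ·
  (1,2): δ = 118.98°  ·
  (1,3): δ = 38.78°  ✓
  (1,4): δ = 38.45°  ✓
  (1,5): δ = 70.30°  ·
  (2,3): δ = 99.80°  ·
  (2,4): δ = 22.57°  ✓
  (2,5): δ = 9.28°  ✓
  (3,4): δ = 102.77°  ·
  (3,5): δ = 70.92°  ·
  (4,5): δ = 148.15°  ·
antipodal pairs: 5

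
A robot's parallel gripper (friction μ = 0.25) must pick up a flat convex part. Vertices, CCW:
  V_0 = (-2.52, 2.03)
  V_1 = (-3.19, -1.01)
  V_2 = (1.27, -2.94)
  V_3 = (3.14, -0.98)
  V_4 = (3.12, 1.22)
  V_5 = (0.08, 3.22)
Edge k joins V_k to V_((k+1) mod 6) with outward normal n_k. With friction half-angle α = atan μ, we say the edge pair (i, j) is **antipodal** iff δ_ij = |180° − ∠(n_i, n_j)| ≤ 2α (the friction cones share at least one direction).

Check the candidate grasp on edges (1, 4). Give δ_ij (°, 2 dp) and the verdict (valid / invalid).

α = atan 0.25 = 14.04°;  2α = 28.07°
edge 1: e_1 = (+4.46, -1.93);  n_1 = (-0.3971, -0.9178)
edge 4: e_4 = (-3.04, +2.00);  n_4 = (+0.5496, +0.8354)
∠(n_1, n_4) = 170.06°
δ = |180° − 170.06°| = 9.94°
9.94° ≤ 2α = 28.07°  →  valid

δ = 9.94°, valid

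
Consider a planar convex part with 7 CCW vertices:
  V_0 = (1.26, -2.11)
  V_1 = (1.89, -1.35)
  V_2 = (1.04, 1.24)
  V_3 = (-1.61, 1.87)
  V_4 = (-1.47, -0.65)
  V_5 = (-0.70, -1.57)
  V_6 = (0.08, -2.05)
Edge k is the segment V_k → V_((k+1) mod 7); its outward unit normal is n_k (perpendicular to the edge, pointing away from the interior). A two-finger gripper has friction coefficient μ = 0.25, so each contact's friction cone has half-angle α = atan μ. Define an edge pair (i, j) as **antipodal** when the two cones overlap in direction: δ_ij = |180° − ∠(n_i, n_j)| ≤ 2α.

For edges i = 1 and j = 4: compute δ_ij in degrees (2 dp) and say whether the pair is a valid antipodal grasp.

δ = 21.76°, valid

α = atan 0.25 = 14.04°;  2α = 28.07°
edge 1: e_1 = (-0.85, +2.59);  n_1 = (+0.9501, +0.3118)
edge 4: e_4 = (+0.77, -0.92);  n_4 = (-0.7669, -0.6418)
∠(n_1, n_4) = 158.24°
δ = |180° − 158.24°| = 21.76°
21.76° ≤ 2α = 28.07°  →  valid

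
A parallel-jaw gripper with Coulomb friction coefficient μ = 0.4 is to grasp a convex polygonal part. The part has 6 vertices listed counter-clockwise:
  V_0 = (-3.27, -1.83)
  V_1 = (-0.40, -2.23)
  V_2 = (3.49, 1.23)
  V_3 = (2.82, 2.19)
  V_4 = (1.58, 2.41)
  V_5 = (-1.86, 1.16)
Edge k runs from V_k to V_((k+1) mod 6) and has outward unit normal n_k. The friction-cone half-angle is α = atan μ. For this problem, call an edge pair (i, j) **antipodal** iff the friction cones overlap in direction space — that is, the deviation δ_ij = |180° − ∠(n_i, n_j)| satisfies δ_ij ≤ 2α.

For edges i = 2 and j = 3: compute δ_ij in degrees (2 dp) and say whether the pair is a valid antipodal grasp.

δ = 134.97°, invalid

α = atan 0.4 = 21.80°;  2α = 43.60°
edge 2: e_2 = (-0.67, +0.96);  n_2 = (+0.8200, +0.5723)
edge 3: e_3 = (-1.24, +0.22);  n_3 = (+0.1747, +0.9846)
∠(n_2, n_3) = 45.03°
δ = |180° − 45.03°| = 134.97°
134.97° > 2α = 43.60°  →  invalid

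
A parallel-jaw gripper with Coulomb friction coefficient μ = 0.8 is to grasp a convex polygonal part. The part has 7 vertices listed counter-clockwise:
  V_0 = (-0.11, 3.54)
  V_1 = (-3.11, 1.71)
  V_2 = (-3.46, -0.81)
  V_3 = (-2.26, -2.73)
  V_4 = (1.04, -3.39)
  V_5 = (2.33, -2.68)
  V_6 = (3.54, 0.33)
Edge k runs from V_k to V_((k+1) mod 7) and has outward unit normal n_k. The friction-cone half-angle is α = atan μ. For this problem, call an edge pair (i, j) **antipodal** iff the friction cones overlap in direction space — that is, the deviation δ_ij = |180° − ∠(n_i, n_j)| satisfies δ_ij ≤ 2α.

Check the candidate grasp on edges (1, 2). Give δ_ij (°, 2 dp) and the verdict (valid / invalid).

α = atan 0.8 = 38.66°;  2α = 77.32°
edge 1: e_1 = (-0.35, -2.52);  n_1 = (-0.9905, +0.1376)
edge 2: e_2 = (+1.20, -1.92);  n_2 = (-0.8480, -0.5300)
∠(n_1, n_2) = 39.91°
δ = |180° − 39.91°| = 140.09°
140.09° > 2α = 77.32°  →  invalid

δ = 140.09°, invalid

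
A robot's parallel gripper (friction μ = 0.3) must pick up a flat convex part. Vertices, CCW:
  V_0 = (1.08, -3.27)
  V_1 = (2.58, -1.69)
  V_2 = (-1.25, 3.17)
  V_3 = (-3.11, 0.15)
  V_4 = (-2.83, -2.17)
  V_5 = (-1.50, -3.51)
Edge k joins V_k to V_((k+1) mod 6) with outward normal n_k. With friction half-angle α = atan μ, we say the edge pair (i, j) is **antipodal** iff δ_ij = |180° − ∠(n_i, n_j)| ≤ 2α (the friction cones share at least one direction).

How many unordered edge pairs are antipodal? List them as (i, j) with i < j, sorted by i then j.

count = 3; pairs: (0,2), (1,3), (1,4)

α = atan 0.3 = 16.70°;  2α = 33.40°
n_0 = (+0.7252, -0.6885)
n_1 = (+0.7854, +0.6190)
n_2 = (-0.8515, +0.5244)
n_3 = (-0.9928, -0.1198)
n_4 = (-0.7098, -0.7045)
n_5 = (+0.0926, -0.9957)
  (0,1): δ = 98.25°  ·
  (0,2): δ = 11.88°  ✓
  (0,3): δ = 50.39°  ·
  (0,4): δ = 88.30°  ·
  (0,5): δ = 138.83°  ·
  (1,2): δ = 69.87°  ·
  (1,3): δ = 31.36°  ✓
  (1,4): δ = 6.54°  ✓
  (1,5): δ = 57.07°  ·
  (2,3): δ = 141.49°  ·
  (2,4): δ = 103.59°  ·
  (2,5): δ = 53.06°  ·
  (3,4): δ = 142.10°  ·
  (3,5): δ = 91.57°  ·
  (4,5): δ = 129.47°  ·
antipodal pairs: 3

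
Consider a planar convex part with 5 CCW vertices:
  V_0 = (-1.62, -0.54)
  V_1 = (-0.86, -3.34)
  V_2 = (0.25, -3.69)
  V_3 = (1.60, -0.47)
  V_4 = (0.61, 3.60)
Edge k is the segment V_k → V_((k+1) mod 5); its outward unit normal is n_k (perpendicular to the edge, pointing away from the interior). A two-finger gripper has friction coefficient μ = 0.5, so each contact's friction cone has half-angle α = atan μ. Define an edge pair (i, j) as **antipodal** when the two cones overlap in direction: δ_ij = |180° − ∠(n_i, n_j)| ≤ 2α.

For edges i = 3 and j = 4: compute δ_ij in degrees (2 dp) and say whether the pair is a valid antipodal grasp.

δ = 41.98°, valid

α = atan 0.5 = 26.57°;  2α = 53.13°
edge 3: e_3 = (-0.99, +4.07);  n_3 = (+0.9717, +0.2364)
edge 4: e_4 = (-2.23, -4.14);  n_4 = (-0.8804, +0.4742)
∠(n_3, n_4) = 138.02°
δ = |180° − 138.02°| = 41.98°
41.98° ≤ 2α = 53.13°  →  valid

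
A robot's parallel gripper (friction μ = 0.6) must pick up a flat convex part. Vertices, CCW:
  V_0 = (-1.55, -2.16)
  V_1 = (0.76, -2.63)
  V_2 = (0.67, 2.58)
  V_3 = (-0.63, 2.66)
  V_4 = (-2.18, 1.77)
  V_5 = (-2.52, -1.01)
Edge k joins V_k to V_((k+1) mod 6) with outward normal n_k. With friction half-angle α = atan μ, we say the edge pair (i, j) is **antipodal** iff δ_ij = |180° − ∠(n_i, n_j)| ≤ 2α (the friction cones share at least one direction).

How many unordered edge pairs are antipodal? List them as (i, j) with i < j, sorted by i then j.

α = atan 0.6 = 30.96°;  2α = 61.93°
n_0 = (-0.1994, -0.9799)
n_1 = (+0.9999, +0.0173)
n_2 = (+0.0614, +0.9981)
n_3 = (-0.4979, +0.8672)
n_4 = (-0.9926, +0.1214)
n_5 = (-0.7644, -0.6447)
  (0,1): δ = 77.51°  ·
  (0,2): δ = 7.98°  ✓
  (0,3): δ = 41.36°  ✓
  (0,4): δ = 94.53°  ·
  (0,5): δ = 141.65°  ·
  (1,2): δ = 94.51°  ·
  (1,3): δ = 61.13°  ✓
  (1,4): δ = 7.96°  ✓
  (1,5): δ = 39.16°  ✓
  (2,3): δ = 146.61°  ·
  (2,4): δ = 93.45°  ·
  (2,5): δ = 46.33°  ✓
  (3,4): δ = 126.84°  ·
  (3,5): δ = 79.72°  ·
  (4,5): δ = 132.88°  ·
antipodal pairs: 6

count = 6; pairs: (0,2), (0,3), (1,3), (1,4), (1,5), (2,5)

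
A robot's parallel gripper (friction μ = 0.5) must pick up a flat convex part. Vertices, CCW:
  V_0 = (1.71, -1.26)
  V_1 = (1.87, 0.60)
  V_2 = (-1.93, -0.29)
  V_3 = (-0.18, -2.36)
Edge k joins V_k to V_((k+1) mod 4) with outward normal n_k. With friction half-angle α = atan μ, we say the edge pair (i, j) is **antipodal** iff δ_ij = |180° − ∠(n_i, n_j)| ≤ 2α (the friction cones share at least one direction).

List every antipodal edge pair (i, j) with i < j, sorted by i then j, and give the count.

α = atan 0.5 = 26.57°;  2α = 53.13°
n_0 = (+0.9963, -0.0857)
n_1 = (-0.2280, +0.9737)
n_2 = (-0.7637, -0.6456)
n_3 = (+0.5030, -0.8643)
  (0,1): δ = 71.90°  ·
  (0,2): δ = 45.13°  ✓
  (0,3): δ = 125.12°  ·
  (1,2): δ = 62.97°  ·
  (1,3): δ = 17.02°  ✓
  (2,3): δ = 100.01°  ·
antipodal pairs: 2

count = 2; pairs: (0,2), (1,3)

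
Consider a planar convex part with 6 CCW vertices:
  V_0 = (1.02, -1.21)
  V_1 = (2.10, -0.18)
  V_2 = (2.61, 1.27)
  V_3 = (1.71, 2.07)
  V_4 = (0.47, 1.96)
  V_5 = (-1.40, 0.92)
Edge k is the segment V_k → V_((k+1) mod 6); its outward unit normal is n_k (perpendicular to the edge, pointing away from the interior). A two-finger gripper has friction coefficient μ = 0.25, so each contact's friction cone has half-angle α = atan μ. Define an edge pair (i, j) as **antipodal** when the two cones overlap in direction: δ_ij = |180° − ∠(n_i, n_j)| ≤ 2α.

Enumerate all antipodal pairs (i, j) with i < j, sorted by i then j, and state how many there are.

α = atan 0.25 = 14.04°;  2α = 28.07°
n_0 = (+0.6902, -0.7237)
n_1 = (+0.9434, -0.3318)
n_2 = (+0.6644, +0.7474)
n_3 = (-0.0884, +0.9961)
n_4 = (-0.4860, +0.8739)
n_5 = (-0.6607, -0.7507)
  (0,1): δ = 153.02°  ·
  (0,2): δ = 85.28°  ·
  (0,3): δ = 38.57°  ·
  (0,4): δ = 14.56°  ✓
  (0,5): δ = 95.00°  ·
  (1,2): δ = 112.26°  ·
  (1,3): δ = 65.55°  ·
  (1,4): δ = 41.54°  ·
  (1,5): δ = 68.02°  ·
  (2,3): δ = 133.30°  ·
  (2,4): δ = 109.29°  ·
  (2,5): δ = 0.28°  ✓
  (3,4): δ = 155.99°  ·
  (3,5): δ = 46.42°  ·
  (4,5): δ = 70.43°  ·
antipodal pairs: 2

count = 2; pairs: (0,4), (2,5)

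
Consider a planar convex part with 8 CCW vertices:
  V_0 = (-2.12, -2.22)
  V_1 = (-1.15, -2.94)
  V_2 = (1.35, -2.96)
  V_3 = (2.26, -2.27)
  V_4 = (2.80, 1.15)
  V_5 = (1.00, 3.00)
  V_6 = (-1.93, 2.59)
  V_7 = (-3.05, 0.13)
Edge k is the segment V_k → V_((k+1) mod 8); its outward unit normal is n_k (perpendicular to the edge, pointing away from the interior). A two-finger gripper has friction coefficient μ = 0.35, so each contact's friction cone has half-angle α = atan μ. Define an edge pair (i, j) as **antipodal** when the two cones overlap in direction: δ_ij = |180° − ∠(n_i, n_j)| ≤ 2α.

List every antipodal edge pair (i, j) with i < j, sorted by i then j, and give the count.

α = atan 0.35 = 19.29°;  2α = 38.58°
n_0 = (-0.5960, -0.8030)
n_1 = (-0.0080, -1.0000)
n_2 = (+0.6042, -0.7968)
n_3 = (+0.9878, -0.1560)
n_4 = (+0.7167, +0.6974)
n_5 = (-0.1386, +0.9904)
n_6 = (-0.9101, +0.4144)
n_7 = (-0.9298, -0.3680)
  (0,1): δ = 143.87°  ·
  (0,2): δ = 106.24°  ·
  (0,3): δ = 62.39°  ·
  (0,4): δ = 9.20°  ✓
  (0,5): δ = 44.55°  ·
  (0,6): δ = 102.11°  ·
  (0,7): δ = 148.18°  ·
  (1,2): δ = 142.37°  ·
  (1,3): δ = 98.51°  ·
  (1,4): δ = 45.33°  ·
  (1,5): δ = 8.42°  ✓
  (1,6): δ = 65.98°  ·
  (1,7): δ = 112.05°  ·
  (2,3): δ = 136.14°  ·
  (2,4): δ = 82.96°  ·
  (2,5): δ = 29.21°  ✓
  (2,6): δ = 28.35°  ✓
  (2,7): δ = 74.42°  ·
  (3,4): δ = 126.81°  ·
  (3,5): δ = 73.06°  ·
  (3,6): δ = 15.51°  ✓
  (3,7): δ = 30.56°  ✓
  (4,5): δ = 126.25°  ·
  (4,6): δ = 68.69°  ·
  (4,7): δ = 22.62°  ✓
  (5,6): δ = 122.44°  ·
  (5,7): δ = 76.37°  ·
  (6,7): δ = 133.93°  ·
antipodal pairs: 7

count = 7; pairs: (0,4), (1,5), (2,5), (2,6), (3,6), (3,7), (4,7)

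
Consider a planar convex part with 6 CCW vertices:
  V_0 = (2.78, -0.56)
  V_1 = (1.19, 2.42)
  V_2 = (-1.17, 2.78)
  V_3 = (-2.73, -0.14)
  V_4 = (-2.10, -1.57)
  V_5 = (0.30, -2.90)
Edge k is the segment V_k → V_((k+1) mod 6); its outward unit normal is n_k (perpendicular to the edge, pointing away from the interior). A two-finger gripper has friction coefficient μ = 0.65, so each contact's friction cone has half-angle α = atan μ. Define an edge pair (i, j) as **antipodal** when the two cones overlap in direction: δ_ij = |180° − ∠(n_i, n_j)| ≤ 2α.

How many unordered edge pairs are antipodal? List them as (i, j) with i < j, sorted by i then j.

count = 7; pairs: (0,2), (0,3), (0,4), (1,3), (1,4), (1,5), (2,5)

α = atan 0.65 = 33.02°;  2α = 66.05°
n_0 = (+0.8823, +0.4707)
n_1 = (+0.1508, +0.9886)
n_2 = (-0.8820, +0.4712)
n_3 = (-0.9151, -0.4032)
n_4 = (-0.4847, -0.8747)
n_5 = (+0.6863, -0.7273)
  (0,1): δ = 126.76°  ·
  (0,2): δ = 56.20°  ✓
  (0,3): δ = 4.31°  ✓
  (0,4): δ = 32.92°  ✓
  (0,5): δ = 105.25°  ·
  (1,2): δ = 109.44°  ·
  (1,3): δ = 57.55°  ✓
  (1,4): δ = 20.32°  ✓
  (1,5): δ = 52.01°  ✓
  (2,3): δ = 128.11°  ·
  (2,4): δ = 90.88°  ·
  (2,5): δ = 18.55°  ✓
  (3,4): δ = 142.77°  ·
  (3,5): δ = 70.44°  ·
  (4,5): δ = 107.67°  ·
antipodal pairs: 7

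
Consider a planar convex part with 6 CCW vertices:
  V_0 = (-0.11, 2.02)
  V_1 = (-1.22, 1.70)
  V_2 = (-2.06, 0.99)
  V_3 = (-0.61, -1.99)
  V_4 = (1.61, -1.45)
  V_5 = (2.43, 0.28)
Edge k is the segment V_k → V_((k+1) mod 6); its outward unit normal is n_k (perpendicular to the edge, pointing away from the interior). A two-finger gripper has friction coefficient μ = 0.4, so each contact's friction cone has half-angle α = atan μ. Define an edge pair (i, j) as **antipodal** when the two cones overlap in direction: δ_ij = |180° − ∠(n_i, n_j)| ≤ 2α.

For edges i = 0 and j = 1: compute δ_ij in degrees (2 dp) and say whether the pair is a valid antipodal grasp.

δ = 155.88°, invalid

α = atan 0.4 = 21.80°;  2α = 43.60°
edge 0: e_0 = (-1.11, -0.32);  n_0 = (-0.2770, +0.9609)
edge 1: e_1 = (-0.84, -0.71);  n_1 = (-0.6455, +0.7637)
∠(n_0, n_1) = 24.12°
δ = |180° − 24.12°| = 155.88°
155.88° > 2α = 43.60°  →  invalid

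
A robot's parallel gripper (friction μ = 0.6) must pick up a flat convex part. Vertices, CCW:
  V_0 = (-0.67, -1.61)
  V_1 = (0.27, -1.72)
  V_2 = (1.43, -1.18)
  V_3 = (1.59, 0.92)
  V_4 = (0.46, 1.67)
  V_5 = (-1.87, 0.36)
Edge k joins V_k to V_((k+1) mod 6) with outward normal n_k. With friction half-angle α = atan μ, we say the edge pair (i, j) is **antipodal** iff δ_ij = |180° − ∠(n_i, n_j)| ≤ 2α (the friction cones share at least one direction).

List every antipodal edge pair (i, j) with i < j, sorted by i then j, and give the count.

count = 7; pairs: (0,3), (0,4), (1,3), (1,4), (2,4), (2,5), (3,5)

α = atan 0.6 = 30.96°;  2α = 61.93°
n_0 = (-0.1162, -0.9932)
n_1 = (+0.4220, -0.9066)
n_2 = (+0.9971, -0.0760)
n_3 = (+0.5530, +0.8332)
n_4 = (-0.4901, +0.8717)
n_5 = (-0.8540, -0.5202)
  (0,1): δ = 148.36°  ·
  (0,2): δ = 87.68°  ·
  (0,3): δ = 26.90°  ✓
  (0,4): δ = 36.02°  ✓
  (0,5): δ = 128.02°  ·
  (1,2): δ = 119.32°  ·
  (1,3): δ = 58.54°  ✓
  (1,4): δ = 4.38°  ✓
  (1,5): δ = 96.38°  ·
  (2,3): δ = 119.22°  ·
  (2,4): δ = 56.30°  ✓
  (2,5): δ = 35.70°  ✓
  (3,4): δ = 117.08°  ·
  (3,5): δ = 25.08°  ✓
  (4,5): δ = 88.00°  ·
antipodal pairs: 7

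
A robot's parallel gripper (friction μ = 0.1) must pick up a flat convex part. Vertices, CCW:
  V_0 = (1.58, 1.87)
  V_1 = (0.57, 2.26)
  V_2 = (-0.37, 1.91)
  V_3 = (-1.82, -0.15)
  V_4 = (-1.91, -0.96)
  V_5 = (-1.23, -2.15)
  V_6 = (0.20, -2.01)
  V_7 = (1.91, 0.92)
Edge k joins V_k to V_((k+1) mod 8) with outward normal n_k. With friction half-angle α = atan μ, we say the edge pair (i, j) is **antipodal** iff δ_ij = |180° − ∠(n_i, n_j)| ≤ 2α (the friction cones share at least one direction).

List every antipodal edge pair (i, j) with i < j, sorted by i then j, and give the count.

count = 2; pairs: (2,6), (4,7)

α = atan 0.1 = 5.71°;  2α = 11.42°
n_0 = (+0.3602, +0.9329)
n_1 = (-0.3489, +0.9371)
n_2 = (-0.8177, +0.5756)
n_3 = (-0.9939, +0.1104)
n_4 = (-0.8682, -0.4961)
n_5 = (+0.0974, -0.9952)
n_6 = (+0.8637, -0.5041)
n_7 = (+0.9446, +0.3281)
  (0,1): δ = 138.46°  ·
  (0,2): δ = 104.03°  ·
  (0,3): δ = 75.23°  ·
  (0,4): δ = 39.14°  ·
  (0,5): δ = 26.71°  ·
  (0,6): δ = 80.84°  ·
  (0,7): δ = 130.27°  ·
  (1,2): δ = 145.56°  ·
  (1,3): δ = 116.76°  ·
  (1,4): δ = 80.68°  ·
  (1,5): δ = 14.83°  ·
  (1,6): δ = 39.31°  ·
  (1,7): δ = 88.73°  ·
  (2,3): δ = 151.20°  ·
  (2,4): δ = 115.11°  ·
  (2,5): δ = 49.27°  ·
  (2,6): δ = 4.87°  ✓
  (2,7): δ = 54.30°  ·
  (3,4): δ = 143.91°  ·
  (3,5): δ = 78.07°  ·
  (3,6): δ = 23.93°  ·
  (3,7): δ = 25.50°  ·
  (4,5): δ = 114.15°  ·
  (4,6): δ = 60.01°  ·
  (4,7): δ = 10.59°  ✓
  (5,6): δ = 125.86°  ·
  (5,7): δ = 76.44°  ·
  (6,7): δ = 130.58°  ·
antipodal pairs: 2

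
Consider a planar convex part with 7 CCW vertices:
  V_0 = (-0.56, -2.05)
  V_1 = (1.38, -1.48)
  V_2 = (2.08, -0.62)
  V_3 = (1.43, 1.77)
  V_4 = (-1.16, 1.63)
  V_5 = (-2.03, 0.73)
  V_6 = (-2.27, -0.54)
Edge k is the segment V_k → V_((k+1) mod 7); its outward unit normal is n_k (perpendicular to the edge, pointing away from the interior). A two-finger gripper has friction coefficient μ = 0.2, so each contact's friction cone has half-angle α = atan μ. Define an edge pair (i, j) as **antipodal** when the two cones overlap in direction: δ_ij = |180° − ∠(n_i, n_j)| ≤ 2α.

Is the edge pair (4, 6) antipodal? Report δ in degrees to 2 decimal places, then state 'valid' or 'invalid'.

α = atan 0.2 = 11.31°;  2α = 22.62°
edge 4: e_4 = (-0.87, -0.90);  n_4 = (-0.7190, +0.6950)
edge 6: e_6 = (+1.71, -1.51);  n_6 = (-0.6619, -0.7496)
∠(n_4, n_6) = 92.58°
δ = |180° − 92.58°| = 87.42°
87.42° > 2α = 22.62°  →  invalid

δ = 87.42°, invalid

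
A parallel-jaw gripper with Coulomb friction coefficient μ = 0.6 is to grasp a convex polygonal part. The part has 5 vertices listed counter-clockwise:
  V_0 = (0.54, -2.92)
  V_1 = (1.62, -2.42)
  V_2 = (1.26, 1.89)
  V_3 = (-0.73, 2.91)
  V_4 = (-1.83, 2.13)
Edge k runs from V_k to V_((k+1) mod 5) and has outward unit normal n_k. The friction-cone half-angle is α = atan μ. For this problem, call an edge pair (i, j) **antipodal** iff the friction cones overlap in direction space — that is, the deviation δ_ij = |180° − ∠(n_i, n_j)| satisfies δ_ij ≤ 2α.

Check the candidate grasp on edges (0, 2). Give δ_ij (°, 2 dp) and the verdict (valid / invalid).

α = atan 0.6 = 30.96°;  2α = 61.93°
edge 0: e_0 = (+1.08, +0.50);  n_0 = (+0.4201, -0.9075)
edge 2: e_2 = (-1.99, +1.02);  n_2 = (+0.4561, +0.8899)
∠(n_0, n_2) = 128.02°
δ = |180° − 128.02°| = 51.98°
51.98° ≤ 2α = 61.93°  →  valid

δ = 51.98°, valid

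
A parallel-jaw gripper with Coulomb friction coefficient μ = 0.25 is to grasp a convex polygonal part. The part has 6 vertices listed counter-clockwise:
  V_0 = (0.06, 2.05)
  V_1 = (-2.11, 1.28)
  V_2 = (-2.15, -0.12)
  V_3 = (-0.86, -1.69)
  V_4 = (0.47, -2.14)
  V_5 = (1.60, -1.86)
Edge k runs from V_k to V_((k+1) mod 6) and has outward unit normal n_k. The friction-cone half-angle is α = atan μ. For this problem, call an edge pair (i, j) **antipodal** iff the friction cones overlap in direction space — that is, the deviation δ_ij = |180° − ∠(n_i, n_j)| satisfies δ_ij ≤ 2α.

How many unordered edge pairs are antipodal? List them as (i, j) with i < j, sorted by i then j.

α = atan 0.25 = 14.04°;  2α = 28.07°
n_0 = (-0.3344, +0.9424)
n_1 = (-0.9996, +0.0286)
n_2 = (-0.7726, -0.6348)
n_3 = (-0.3205, -0.9472)
n_4 = (+0.2405, -0.9706)
n_5 = (+0.9304, +0.3665)
  (0,1): δ = 111.17°  ·
  (0,2): δ = 70.13°  ·
  (0,3): δ = 38.23°  ·
  (0,4): δ = 5.62°  ✓
  (0,5): δ = 91.96°  ·
  (1,2): δ = 138.95°  ·
  (1,3): δ = 107.06°  ·
  (1,4): δ = 74.45°  ·
  (1,5): δ = 23.13°  ✓
  (2,3): δ = 148.10°  ·
  (2,4): δ = 115.49°  ·
  (2,5): δ = 17.91°  ✓
  (3,4): δ = 147.39°  ·
  (3,5): δ = 49.81°  ·
  (4,5): δ = 82.42°  ·
antipodal pairs: 3

count = 3; pairs: (0,4), (1,5), (2,5)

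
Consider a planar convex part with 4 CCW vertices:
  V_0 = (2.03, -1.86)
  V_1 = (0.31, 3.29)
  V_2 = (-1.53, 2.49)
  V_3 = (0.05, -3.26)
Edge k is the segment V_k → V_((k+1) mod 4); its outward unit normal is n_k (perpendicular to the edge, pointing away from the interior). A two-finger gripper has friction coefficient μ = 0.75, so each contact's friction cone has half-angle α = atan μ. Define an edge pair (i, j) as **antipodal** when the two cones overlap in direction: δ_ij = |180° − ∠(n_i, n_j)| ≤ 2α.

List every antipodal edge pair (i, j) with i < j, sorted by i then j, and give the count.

count = 3; pairs: (0,2), (1,3), (2,3)

α = atan 0.75 = 36.87°;  2α = 73.74°
n_0 = (+0.9485, +0.3168)
n_1 = (-0.3987, +0.9171)
n_2 = (-0.9643, -0.2650)
n_3 = (+0.5773, -0.8165)
  (0,1): δ = 84.97°  ·
  (0,2): δ = 3.10°  ✓
  (0,3): δ = 106.79°  ·
  (1,2): δ = 98.13°  ·
  (1,3): δ = 11.76°  ✓
  (2,3): δ = 70.10°  ✓
antipodal pairs: 3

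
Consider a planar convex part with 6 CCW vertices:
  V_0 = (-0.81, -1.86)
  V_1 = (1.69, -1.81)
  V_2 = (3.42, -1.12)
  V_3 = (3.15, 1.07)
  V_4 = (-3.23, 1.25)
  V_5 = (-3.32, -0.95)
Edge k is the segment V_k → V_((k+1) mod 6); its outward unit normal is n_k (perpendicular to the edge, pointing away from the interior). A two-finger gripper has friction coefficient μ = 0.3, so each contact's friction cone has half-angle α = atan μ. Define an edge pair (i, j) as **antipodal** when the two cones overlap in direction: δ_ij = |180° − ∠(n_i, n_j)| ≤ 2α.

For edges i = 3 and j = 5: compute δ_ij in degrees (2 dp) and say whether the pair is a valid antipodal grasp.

δ = 18.31°, valid

α = atan 0.3 = 16.70°;  2α = 33.40°
edge 3: e_3 = (-6.38, +0.18);  n_3 = (+0.0282, +0.9996)
edge 5: e_5 = (+2.51, -0.91);  n_5 = (-0.3408, -0.9401)
∠(n_3, n_5) = 161.69°
δ = |180° − 161.69°| = 18.31°
18.31° ≤ 2α = 33.40°  →  valid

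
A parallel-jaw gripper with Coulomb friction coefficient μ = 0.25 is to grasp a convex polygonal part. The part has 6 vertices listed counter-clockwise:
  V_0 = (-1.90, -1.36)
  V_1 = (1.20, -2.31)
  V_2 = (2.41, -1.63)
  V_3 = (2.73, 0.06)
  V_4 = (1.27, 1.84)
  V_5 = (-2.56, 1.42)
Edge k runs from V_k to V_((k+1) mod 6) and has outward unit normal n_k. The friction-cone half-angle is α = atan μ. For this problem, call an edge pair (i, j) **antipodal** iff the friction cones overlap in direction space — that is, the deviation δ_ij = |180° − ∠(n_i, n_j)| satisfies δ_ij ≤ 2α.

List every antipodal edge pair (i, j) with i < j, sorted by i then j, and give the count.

α = atan 0.25 = 14.04°;  2α = 28.07°
n_0 = (-0.2930, -0.9561)
n_1 = (+0.4899, -0.8718)
n_2 = (+0.9825, -0.1860)
n_3 = (+0.7732, +0.6342)
n_4 = (-0.1090, +0.9940)
n_5 = (-0.9730, -0.2310)
  (0,1): δ = 133.63°  ·
  (0,2): δ = 83.68°  ·
  (0,3): δ = 33.60°  ·
  (0,4): δ = 23.30°  ✓
  (0,5): δ = 120.39°  ·
  (1,2): δ = 130.06°  ·
  (1,3): δ = 79.98°  ·
  (1,4): δ = 23.08°  ✓
  (1,5): δ = 74.02°  ·
  (2,3): δ = 129.92°  ·
  (2,4): δ = 73.02°  ·
  (2,5): δ = 24.08°  ✓
  (3,4): δ = 123.10°  ·
  (3,5): δ = 26.00°  ✓
  (4,5): δ = 82.90°  ·
antipodal pairs: 4

count = 4; pairs: (0,4), (1,4), (2,5), (3,5)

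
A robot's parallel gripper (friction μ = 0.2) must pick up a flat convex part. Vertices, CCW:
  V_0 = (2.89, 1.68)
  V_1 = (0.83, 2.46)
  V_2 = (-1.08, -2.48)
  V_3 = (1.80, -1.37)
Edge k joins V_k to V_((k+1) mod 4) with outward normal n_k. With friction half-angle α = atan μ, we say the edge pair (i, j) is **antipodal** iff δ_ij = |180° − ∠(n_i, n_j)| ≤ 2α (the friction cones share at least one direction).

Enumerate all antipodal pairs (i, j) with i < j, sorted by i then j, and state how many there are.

count = 1; pairs: (1,3)

α = atan 0.2 = 11.31°;  2α = 22.62°
n_0 = (+0.3541, +0.9352)
n_1 = (-0.9327, +0.3606)
n_2 = (+0.3596, -0.9331)
n_3 = (+0.9417, -0.3365)
  (0,1): δ = 90.40°  ·
  (0,2): δ = 41.82°  ·
  (0,3): δ = 91.07°  ·
  (1,2): δ = 47.78°  ·
  (1,3): δ = 1.47°  ✓
  (2,3): δ = 130.74°  ·
antipodal pairs: 1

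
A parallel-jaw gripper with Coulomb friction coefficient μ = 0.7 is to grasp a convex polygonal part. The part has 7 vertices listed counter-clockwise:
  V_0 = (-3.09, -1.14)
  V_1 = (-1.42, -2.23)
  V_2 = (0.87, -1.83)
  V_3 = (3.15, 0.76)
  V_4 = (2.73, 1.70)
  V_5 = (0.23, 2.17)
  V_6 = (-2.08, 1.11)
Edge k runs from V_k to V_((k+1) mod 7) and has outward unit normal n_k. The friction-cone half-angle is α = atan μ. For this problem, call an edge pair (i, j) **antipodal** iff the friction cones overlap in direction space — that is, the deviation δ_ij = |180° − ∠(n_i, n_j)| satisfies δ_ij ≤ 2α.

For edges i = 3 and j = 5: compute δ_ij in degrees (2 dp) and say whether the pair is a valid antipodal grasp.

δ = 89.43°, invalid

α = atan 0.7 = 34.99°;  2α = 69.98°
edge 3: e_3 = (-0.42, +0.94);  n_3 = (+0.9130, +0.4079)
edge 5: e_5 = (-2.31, -1.06);  n_5 = (-0.4171, +0.9089)
∠(n_3, n_5) = 90.57°
δ = |180° − 90.57°| = 89.43°
89.43° > 2α = 69.98°  →  invalid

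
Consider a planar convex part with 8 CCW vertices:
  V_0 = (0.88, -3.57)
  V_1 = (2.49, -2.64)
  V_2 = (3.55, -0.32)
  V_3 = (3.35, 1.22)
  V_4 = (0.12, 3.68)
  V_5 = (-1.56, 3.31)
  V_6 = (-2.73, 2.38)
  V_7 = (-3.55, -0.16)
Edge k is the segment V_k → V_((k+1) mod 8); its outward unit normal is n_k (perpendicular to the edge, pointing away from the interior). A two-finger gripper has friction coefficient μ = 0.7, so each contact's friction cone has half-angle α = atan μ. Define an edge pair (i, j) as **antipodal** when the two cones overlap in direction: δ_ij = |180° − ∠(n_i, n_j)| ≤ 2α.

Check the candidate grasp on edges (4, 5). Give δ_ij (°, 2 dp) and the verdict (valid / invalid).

δ = 153.94°, invalid

α = atan 0.7 = 34.99°;  2α = 69.98°
edge 4: e_4 = (-1.68, -0.37);  n_4 = (-0.2151, +0.9766)
edge 5: e_5 = (-1.17, -0.93);  n_5 = (-0.6222, +0.7828)
∠(n_4, n_5) = 26.06°
δ = |180° − 26.06°| = 153.94°
153.94° > 2α = 69.98°  →  invalid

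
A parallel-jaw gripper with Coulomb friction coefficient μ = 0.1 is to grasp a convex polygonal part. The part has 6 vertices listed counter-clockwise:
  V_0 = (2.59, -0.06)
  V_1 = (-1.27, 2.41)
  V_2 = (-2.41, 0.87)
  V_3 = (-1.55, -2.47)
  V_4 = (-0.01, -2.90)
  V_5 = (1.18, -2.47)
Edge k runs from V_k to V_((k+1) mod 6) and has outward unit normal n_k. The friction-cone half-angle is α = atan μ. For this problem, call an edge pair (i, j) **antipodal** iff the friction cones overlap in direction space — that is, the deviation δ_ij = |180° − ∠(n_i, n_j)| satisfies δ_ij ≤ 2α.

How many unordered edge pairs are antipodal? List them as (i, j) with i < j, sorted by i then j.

count = 1; pairs: (1,5)

α = atan 0.1 = 5.71°;  2α = 11.42°
n_0 = (+0.5390, +0.8423)
n_1 = (-0.8037, +0.5950)
n_2 = (-0.9684, -0.2494)
n_3 = (-0.2689, -0.9632)
n_4 = (+0.3398, -0.9405)
n_5 = (+0.8631, -0.5050)
  (0,1): δ = 93.90°  ·
  (0,2): δ = 42.95°  ·
  (0,3): δ = 17.01°  ·
  (0,4): δ = 52.48°  ·
  (0,5): δ = 92.28°  ·
  (1,2): δ = 129.05°  ·
  (1,3): δ = 69.09°  ·
  (1,4): δ = 33.62°  ·
  (1,5): δ = 6.18°  ✓
  (2,3): δ = 120.04°  ·
  (2,4): δ = 84.57°  ·
  (2,5): δ = 44.77°  ·
  (3,4): δ = 144.53°  ·
  (3,5): δ = 104.73°  ·
  (4,5): δ = 140.20°  ·
antipodal pairs: 1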